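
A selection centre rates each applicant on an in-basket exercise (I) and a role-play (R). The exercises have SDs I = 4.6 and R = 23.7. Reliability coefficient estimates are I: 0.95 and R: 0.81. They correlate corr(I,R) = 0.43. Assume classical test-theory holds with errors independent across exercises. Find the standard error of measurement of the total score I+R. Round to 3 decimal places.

Var(total) = 582.85 + 93.7572 = 676.607.
True-score variance = 475.071 + 93.7572 = 568.828, so reliability = 0.8407.
Error variance = 676.607 − 568.828 = 107.779; SEM = √107.779 = 10.382.

10.382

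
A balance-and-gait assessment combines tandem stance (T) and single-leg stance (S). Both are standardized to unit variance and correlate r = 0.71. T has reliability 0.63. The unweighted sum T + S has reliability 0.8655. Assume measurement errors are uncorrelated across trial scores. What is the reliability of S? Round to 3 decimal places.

Var(T+S) = 2 + 2·0.71 = 3.420.
True-score variance = ρ_T + ρ_S + 2·0.71, so 0.8655 = (0.63 + ρ_S + 1.42) / 3.420.
ρ_S = 0.8655·3.420 − 0.63 − 1.42 = 0.910.

0.910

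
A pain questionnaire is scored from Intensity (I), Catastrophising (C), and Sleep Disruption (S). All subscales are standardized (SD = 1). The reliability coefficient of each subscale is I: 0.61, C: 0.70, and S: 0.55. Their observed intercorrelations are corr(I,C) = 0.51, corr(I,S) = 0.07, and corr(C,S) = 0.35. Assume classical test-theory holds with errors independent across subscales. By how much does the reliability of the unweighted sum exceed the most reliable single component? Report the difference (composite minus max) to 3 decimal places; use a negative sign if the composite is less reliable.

0.065

Var(sum) = 3 + 1.86 = 4.86; true-score variance = 1.86 + 1.86 = 3.72; composite reliability = 0.7654.
Max component reliability = 0.7000.
Difference = 0.7654 − 0.7000 = 0.065.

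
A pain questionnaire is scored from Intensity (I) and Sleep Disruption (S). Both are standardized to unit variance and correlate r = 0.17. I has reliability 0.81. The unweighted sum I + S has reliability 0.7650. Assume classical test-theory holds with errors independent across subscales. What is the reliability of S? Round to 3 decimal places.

0.640

Var(I+S) = 2 + 2·0.17 = 2.340.
True-score variance = ρ_I + ρ_S + 2·0.17, so 0.7650 = (0.81 + ρ_S + 0.34) / 2.340.
ρ_S = 0.7650·2.340 − 0.81 − 0.34 = 0.640.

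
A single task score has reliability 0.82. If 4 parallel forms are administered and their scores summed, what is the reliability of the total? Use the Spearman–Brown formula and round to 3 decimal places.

ρ_k = kρ / (1 + (k−1)ρ) = 4·0.82 / (1 + 3·0.82) = 3.280 / 3.460 = 0.948.

0.948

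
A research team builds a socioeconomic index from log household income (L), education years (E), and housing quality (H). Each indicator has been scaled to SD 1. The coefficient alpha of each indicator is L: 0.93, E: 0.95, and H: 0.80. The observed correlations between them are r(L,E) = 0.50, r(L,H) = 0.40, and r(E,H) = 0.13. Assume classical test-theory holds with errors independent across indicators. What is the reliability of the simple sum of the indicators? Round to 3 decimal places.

0.937

Var(L+E+H) = 3 + 2·[0.50 + 0.40 + 0.13] = 3 + 2.06 = 5.06.
Because errors are independent across components, Cov(Tᵢ,Tⱼ) = Cov(Xᵢ,Xⱼ); the off-diagonal part of the true-score variance is the same as above.
True-score variance = [0.93 + 0.95 + 0.80] + 2.06 = 2.68 + 2.06 = 4.74.
Reliability = 4.74 / 5.06 = 0.937.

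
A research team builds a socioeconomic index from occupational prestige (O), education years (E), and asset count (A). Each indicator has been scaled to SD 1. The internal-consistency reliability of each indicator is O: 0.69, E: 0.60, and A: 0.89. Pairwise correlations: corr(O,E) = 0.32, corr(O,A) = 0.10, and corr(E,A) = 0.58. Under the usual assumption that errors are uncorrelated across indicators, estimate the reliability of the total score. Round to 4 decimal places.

Var(O+E+A) = 3 + 2·[0.32 + 0.10 + 0.58] = 3 + 2 = 5.
Because errors are independent across components, Cov(Tᵢ,Tⱼ) = Cov(Xᵢ,Xⱼ); the off-diagonal part of the true-score variance is the same as above.
True-score variance = [0.69 + 0.60 + 0.89] + 2 = 2.18 + 2 = 4.18.
Reliability = 4.18 / 5 = 0.8360.

0.8360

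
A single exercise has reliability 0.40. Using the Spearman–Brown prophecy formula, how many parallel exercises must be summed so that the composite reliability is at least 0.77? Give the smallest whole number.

k ≥ ρ*(1−ρ₁)/(ρ₁(1−ρ*)) = 0.77·0.60 / (0.40·0.23) = 5.022.
Smallest integer k = 6.

6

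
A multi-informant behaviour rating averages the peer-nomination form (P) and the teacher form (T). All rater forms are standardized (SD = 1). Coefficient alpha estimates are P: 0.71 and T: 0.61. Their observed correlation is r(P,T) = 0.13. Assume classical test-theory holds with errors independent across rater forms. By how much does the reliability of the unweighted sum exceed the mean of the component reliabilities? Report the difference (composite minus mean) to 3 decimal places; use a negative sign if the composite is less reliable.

Var(sum) = 2 + 0.26 = 2.26; true-score variance = 1.32 + 0.26 = 1.58; composite reliability = 0.6991.
Mean component reliability = 0.6600.
Difference = 0.6991 − 0.6600 = 0.039.

0.039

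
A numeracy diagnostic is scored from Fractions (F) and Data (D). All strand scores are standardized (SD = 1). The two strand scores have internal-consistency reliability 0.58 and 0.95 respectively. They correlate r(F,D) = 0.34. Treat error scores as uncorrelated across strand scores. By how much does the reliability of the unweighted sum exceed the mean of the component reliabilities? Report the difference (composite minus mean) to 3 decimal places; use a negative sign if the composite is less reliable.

0.060

Var(sum) = 2 + 0.68 = 2.68; true-score variance = 1.53 + 0.68 = 2.21; composite reliability = 0.8246.
Mean component reliability = 0.7650.
Difference = 0.8246 − 0.7650 = 0.060.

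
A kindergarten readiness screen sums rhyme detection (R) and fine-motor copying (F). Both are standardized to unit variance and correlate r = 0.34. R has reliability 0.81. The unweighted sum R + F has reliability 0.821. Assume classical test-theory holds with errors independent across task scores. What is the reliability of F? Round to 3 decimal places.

Var(R+F) = 2 + 2·0.34 = 2.680.
True-score variance = ρ_R + ρ_F + 2·0.34, so 0.821 = (0.81 + ρ_F + 0.68) / 2.680.
ρ_F = 0.821·2.680 − 0.81 − 0.68 = 0.710.

0.710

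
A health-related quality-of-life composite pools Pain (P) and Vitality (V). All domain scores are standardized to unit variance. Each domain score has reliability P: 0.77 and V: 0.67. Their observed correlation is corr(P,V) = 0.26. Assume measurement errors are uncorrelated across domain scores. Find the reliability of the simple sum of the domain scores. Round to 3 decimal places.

Var(P+V) = 2 + 2·[0.26] = 2 + 0.52 = 2.52.
Because errors are independent across components, Cov(Tᵢ,Tⱼ) = Cov(Xᵢ,Xⱼ); the off-diagonal part of the true-score variance is the same as above.
True-score variance = [0.77 + 0.67] + 0.52 = 1.44 + 0.52 = 1.96.
Reliability = 1.96 / 2.52 = 0.778.

0.778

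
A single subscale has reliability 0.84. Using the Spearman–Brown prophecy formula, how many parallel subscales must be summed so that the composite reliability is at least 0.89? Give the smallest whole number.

k ≥ ρ*(1−ρ₁)/(ρ₁(1−ρ*)) = 0.89·0.16 / (0.84·0.11) = 1.541.
Smallest integer k = 2.

2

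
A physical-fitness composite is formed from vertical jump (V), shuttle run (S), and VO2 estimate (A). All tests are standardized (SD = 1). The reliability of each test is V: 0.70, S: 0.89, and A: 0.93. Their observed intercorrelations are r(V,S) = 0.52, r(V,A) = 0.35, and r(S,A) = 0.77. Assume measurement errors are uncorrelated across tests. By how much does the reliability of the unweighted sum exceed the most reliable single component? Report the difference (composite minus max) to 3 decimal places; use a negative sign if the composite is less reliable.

-0.006

Var(sum) = 3 + 3.28 = 6.28; true-score variance = 2.52 + 3.28 = 5.8; composite reliability = 0.9236.
Max component reliability = 0.9300.
Difference = 0.9236 − 0.9300 = -0.006.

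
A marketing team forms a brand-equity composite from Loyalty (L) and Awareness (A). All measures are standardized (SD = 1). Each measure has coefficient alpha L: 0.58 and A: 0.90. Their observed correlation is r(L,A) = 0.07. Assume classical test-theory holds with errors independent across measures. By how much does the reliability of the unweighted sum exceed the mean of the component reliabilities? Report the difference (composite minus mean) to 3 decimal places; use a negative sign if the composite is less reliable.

0.017

Var(sum) = 2 + 0.14 = 2.14; true-score variance = 1.48 + 0.14 = 1.62; composite reliability = 0.7570.
Mean component reliability = 0.7400.
Difference = 0.7570 − 0.7400 = 0.017.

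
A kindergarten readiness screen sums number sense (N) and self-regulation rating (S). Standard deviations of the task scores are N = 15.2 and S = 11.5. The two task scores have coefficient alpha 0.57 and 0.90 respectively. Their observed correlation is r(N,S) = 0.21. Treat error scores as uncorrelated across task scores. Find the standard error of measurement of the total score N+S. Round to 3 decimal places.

Var(total) = 363.29 + 73.416 = 436.706.
True-score variance = 250.718 + 73.416 = 324.134, so reliability = 0.7422.
Error variance = 436.706 − 324.134 = 112.572; SEM = √112.572 = 10.610.

10.610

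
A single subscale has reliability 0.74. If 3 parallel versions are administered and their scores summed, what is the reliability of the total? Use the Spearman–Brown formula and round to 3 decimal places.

0.895

ρ_k = kρ / (1 + (k−1)ρ) = 3·0.74 / (1 + 2·0.74) = 2.220 / 2.480 = 0.895.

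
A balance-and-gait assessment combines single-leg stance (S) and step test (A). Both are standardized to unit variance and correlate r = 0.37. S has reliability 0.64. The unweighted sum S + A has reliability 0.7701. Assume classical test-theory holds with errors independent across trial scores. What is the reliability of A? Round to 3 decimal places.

0.730

Var(S+A) = 2 + 2·0.37 = 2.740.
True-score variance = ρ_S + ρ_A + 2·0.37, so 0.7701 = (0.64 + ρ_A + 0.74) / 2.740.
ρ_A = 0.7701·2.740 − 0.64 − 0.74 = 0.730.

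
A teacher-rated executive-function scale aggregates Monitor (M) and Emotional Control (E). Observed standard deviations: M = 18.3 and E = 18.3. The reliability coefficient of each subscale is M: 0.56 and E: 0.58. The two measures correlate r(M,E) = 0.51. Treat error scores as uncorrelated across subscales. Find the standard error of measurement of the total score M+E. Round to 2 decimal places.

16.97

Var(total) = 669.78 + 341.588 = 1011.37.
True-score variance = 381.775 + 341.588 = 723.362, so reliability = 0.7152.
Error variance = 1011.37 − 723.362 = 288.005; SEM = √288.005 = 16.97.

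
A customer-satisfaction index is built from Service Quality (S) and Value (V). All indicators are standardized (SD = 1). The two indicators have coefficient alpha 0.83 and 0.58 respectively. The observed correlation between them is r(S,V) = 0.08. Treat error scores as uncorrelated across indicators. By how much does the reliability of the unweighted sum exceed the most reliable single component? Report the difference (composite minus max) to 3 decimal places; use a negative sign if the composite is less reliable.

Var(sum) = 2 + 0.16 = 2.16; true-score variance = 1.41 + 0.16 = 1.57; composite reliability = 0.7269.
Max component reliability = 0.8300.
Difference = 0.7269 − 0.8300 = -0.103.

-0.103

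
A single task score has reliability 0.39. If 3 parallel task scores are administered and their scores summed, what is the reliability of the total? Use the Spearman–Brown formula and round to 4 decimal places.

ρ_k = kρ / (1 + (k−1)ρ) = 3·0.39 / (1 + 2·0.39) = 1.170 / 1.780 = 0.6573.

0.6573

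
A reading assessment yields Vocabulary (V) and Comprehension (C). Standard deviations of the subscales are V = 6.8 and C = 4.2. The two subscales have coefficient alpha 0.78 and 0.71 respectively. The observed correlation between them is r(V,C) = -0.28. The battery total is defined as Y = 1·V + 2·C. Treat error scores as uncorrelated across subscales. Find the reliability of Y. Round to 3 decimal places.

Var(Y) = 6.8² + 2²·4.2² + 2·[2·6.8·4.2·(-0.28)] = 116.8 − 31.9872 = 84.8128.
Because errors are independent across components, Cov(Tᵢ,Tⱼ) = Cov(Xᵢ,Xⱼ); the off-diagonal part of the true-score variance is the same as above.
True-score variance = [6.8²·0.78 + 2²·4.2²·0.71] − 31.9872 = 86.1648 − 31.9872 = 54.1776.
Reliability = 54.1776 / 84.8128 = 0.639.

0.639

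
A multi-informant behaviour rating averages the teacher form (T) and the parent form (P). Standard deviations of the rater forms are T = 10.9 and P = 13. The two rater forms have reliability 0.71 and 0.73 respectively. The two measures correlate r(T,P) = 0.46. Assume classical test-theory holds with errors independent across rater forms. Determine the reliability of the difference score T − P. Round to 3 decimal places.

Var(T−P) = 10.9² + 13² − 2·10.9·13·0.46 = 287.81 − 130.364 = 157.446.
With uncorrelated errors the cross-covariances are all true-score covariance, so they carry over unchanged; only the diagonal terms shrink to ρᵢσᵢ².
True-score variance = [10.9²·0.71 + 13²·0.73] − 130.364 = 207.725 − 130.364 = 77.3611.
Reliability = 77.3611 / 157.446 = 0.491.

0.491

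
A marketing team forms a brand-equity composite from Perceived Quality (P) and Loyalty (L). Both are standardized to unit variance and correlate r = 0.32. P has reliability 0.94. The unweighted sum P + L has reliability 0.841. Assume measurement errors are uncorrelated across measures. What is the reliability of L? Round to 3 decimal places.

Var(P+L) = 2 + 2·0.32 = 2.640.
True-score variance = ρ_P + ρ_L + 2·0.32, so 0.841 = (0.94 + ρ_L + 0.64) / 2.640.
ρ_L = 0.841·2.640 − 0.94 − 0.64 = 0.640.

0.640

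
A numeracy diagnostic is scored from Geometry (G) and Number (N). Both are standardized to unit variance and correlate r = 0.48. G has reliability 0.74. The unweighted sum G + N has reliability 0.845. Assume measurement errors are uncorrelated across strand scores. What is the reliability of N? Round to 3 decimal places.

0.801

Var(G+N) = 2 + 2·0.48 = 2.960.
True-score variance = ρ_G + ρ_N + 2·0.48, so 0.845 = (0.74 + ρ_N + 0.96) / 2.960.
ρ_N = 0.845·2.960 − 0.74 − 0.96 = 0.801.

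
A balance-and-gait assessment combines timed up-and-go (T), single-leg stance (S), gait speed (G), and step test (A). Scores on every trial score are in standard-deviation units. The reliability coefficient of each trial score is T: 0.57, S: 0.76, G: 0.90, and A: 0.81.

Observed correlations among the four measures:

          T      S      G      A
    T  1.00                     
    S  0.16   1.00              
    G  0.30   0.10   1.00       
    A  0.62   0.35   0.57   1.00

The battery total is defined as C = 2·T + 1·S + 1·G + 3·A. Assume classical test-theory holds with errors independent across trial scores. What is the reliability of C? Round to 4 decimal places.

0.8743

Var(C) = 2² + 1 + 1 + 3² + 2·[2·0.16 + 2·0.30 + 6·0.62 + 0.10 + 3·0.35 + 3·0.57] = 15 + 15 = 30.
With uncorrelated errors the cross-covariances are all true-score covariance, so they carry over unchanged; only the diagonal terms shrink to ρᵢσᵢ².
True-score variance = [2²·0.57 + 0.76 + 0.90 + 3²·0.81] + 15 = 11.23 + 15 = 26.23.
Reliability = 26.23 / 30 = 0.8743.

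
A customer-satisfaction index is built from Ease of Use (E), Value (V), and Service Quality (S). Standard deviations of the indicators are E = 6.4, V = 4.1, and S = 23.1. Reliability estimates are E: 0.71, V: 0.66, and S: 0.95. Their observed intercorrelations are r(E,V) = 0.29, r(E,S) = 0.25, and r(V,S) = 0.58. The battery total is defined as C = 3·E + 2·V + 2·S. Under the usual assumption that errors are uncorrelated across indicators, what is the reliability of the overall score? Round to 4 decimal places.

Var(C) = 3²·6.4² + 2²·4.1² + 2²·23.1² + 2·[6·6.4·4.1·0.29 + 6·6.4·23.1·0.25 + 4·4.1·23.1·0.58] = 2570.32 + 974.29 = 3544.61.
With uncorrelated errors the cross-covariances are all true-score covariance, so they carry over unchanged; only the diagonal terms shrink to ρᵢσᵢ².
True-score variance = [3²·6.4²·0.71 + 2²·4.1²·0.66 + 2²·23.1²·0.95] + 974.29 = 2333.83 + 974.29 = 3308.12.
Reliability = 3308.12 / 3544.61 = 0.9333.

0.9333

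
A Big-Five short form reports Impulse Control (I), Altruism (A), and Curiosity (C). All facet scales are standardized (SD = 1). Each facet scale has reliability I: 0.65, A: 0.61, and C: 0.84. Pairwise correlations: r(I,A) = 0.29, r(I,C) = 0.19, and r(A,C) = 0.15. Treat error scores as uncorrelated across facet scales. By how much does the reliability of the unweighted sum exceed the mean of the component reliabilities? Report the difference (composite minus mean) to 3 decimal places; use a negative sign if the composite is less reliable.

Var(sum) = 3 + 1.26 = 4.26; true-score variance = 2.1 + 1.26 = 3.36; composite reliability = 0.7887.
Mean component reliability = 0.7000.
Difference = 0.7887 − 0.7000 = 0.089.

0.089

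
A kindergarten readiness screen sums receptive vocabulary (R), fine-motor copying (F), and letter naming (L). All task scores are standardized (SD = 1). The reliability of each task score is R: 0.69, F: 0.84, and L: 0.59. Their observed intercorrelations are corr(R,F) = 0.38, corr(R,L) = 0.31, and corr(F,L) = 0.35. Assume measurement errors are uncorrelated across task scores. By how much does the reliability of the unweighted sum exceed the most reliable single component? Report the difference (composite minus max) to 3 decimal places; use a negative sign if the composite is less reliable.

Var(sum) = 3 + 2.08 = 5.08; true-score variance = 2.12 + 2.08 = 4.2; composite reliability = 0.8268.
Max component reliability = 0.8400.
Difference = 0.8268 − 0.8400 = -0.013.

-0.013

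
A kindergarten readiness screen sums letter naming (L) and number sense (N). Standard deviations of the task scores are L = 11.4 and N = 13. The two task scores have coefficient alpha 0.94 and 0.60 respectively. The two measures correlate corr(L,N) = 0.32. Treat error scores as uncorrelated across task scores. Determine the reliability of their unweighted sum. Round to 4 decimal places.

Var(L+N) = 11.4² + 13² + 2·[11.4·13·0.32] = 298.96 + 94.848 = 393.808.
With uncorrelated errors the cross-covariances are all true-score covariance, so they carry over unchanged; only the diagonal terms shrink to ρᵢσᵢ².
True-score variance = [11.4²·0.94 + 13²·0.60] + 94.848 = 223.562 + 94.848 = 318.41.
Reliability = 318.41 / 393.808 = 0.8085.

0.8085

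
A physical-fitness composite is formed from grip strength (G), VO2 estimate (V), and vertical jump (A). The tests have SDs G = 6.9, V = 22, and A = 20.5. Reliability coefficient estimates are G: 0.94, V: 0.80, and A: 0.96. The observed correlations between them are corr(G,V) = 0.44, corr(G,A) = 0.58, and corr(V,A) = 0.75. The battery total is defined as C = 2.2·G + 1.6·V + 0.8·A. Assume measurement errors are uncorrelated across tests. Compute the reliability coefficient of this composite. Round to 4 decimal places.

Var(C) = 2.2²·6.9² + 1.6²·22² + 0.8²·20.5² + 2·[3.52·6.9·22·0.44 + 1.76·6.9·20.5·0.58 + 1.28·22·20.5·0.75] = 1738.43 + 1624.92 = 3363.35.
With uncorrelated errors the cross-covariances are all true-score covariance, so they carry over unchanged; only the diagonal terms shrink to ρᵢσᵢ².
True-score variance = [2.2²·6.9²·0.94 + 1.6²·22²·0.80 + 0.8²·20.5²·0.96] + 1624.92 = 1466.04 + 1624.92 = 3090.96.
Reliability = 3090.96 / 3363.35 = 0.9190.

0.9190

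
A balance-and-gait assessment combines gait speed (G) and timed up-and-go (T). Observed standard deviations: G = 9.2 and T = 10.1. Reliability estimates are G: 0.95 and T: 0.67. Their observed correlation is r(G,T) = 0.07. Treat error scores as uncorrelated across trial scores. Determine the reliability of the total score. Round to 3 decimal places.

0.810

Var(G+T) = 9.2² + 10.1² + 2·[9.2·10.1·0.07] = 186.65 + 13.0088 = 199.659.
With uncorrelated errors the cross-covariances are all true-score covariance, so they carry over unchanged; only the diagonal terms shrink to ρᵢσᵢ².
True-score variance = [9.2²·0.95 + 10.1²·0.67] + 13.0088 = 148.755 + 13.0088 = 161.763.
Reliability = 161.763 / 199.659 = 0.810.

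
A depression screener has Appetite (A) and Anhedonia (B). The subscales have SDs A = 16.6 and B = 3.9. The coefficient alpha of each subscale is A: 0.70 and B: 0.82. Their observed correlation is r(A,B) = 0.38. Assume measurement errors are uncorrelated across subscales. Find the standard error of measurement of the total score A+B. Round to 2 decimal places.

Var(total) = 290.77 + 49.2024 = 339.972.
True-score variance = 205.364 + 49.2024 = 254.567, so reliability = 0.7488.
Error variance = 339.972 − 254.567 = 85.4058; SEM = √85.4058 = 9.24.

9.24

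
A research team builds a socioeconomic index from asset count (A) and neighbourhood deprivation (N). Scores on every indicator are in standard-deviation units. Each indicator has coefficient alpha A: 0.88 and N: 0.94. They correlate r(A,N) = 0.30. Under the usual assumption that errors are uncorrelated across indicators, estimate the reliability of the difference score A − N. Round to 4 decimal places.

Var(A−N) = 1 + 1 − 2·0.30 = 2 − 0.6 = 1.4.
Because errors are independent across components, Cov(Tᵢ,Tⱼ) = Cov(Xᵢ,Xⱼ); the off-diagonal part of the true-score variance is the same as above.
True-score variance = [0.88 + 0.94] − 0.6 = 1.82 − 0.6 = 1.22.
Reliability = 1.22 / 1.4 = 0.8714.

0.8714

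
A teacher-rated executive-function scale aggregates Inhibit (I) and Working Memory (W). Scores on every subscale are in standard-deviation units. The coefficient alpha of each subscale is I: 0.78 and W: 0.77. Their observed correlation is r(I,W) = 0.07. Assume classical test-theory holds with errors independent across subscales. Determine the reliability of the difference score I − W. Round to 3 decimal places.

Var(I−W) = 1 + 1 − 2·0.07 = 2 − 0.14 = 1.86.
With uncorrelated errors the cross-covariances are all true-score covariance, so they carry over unchanged; only the diagonal terms shrink to ρᵢσᵢ².
True-score variance = [0.78 + 0.77] − 0.14 = 1.55 − 0.14 = 1.41.
Reliability = 1.41 / 1.86 = 0.758.

0.758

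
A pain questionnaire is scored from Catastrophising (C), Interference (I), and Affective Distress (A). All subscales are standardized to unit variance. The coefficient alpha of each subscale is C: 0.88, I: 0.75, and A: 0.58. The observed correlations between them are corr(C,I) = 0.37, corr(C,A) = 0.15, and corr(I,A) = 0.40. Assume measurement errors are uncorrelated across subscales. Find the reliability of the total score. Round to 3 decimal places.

Var(C+I+A) = 3 + 2·[0.37 + 0.15 + 0.40] = 3 + 1.84 = 4.84.
Because errors are independent across components, Cov(Tᵢ,Tⱼ) = Cov(Xᵢ,Xⱼ); the off-diagonal part of the true-score variance is the same as above.
True-score variance = [0.88 + 0.75 + 0.58] + 1.84 = 2.21 + 1.84 = 4.05.
Reliability = 4.05 / 4.84 = 0.837.

0.837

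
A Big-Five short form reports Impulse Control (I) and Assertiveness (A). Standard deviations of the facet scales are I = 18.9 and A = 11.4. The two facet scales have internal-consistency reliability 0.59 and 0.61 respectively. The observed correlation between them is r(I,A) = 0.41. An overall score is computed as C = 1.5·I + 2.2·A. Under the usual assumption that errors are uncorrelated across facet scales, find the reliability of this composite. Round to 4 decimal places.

Var(C) = 1.5²·18.9² + 2.2²·11.4² + 2·[3.3·18.9·11.4·0.41] = 1432.73 + 583.035 = 2015.76.
Under uncorrelated errors the observed covariances equal the true-score covariances, so only the own-variance terms attenuate.
True-score variance = [1.5²·18.9²·0.59 + 2.2²·11.4²·0.61] + 583.035 = 857.89 + 583.035 = 1440.92.
Reliability = 1440.92 / 2015.76 = 0.7148.

0.7148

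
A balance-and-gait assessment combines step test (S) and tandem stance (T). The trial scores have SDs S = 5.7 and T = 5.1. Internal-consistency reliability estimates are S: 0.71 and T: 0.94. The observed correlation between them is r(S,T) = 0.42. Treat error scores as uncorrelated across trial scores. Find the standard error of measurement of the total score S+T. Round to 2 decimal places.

3.31

Var(total) = 58.5 + 24.4188 = 82.9188.
True-score variance = 47.5173 + 24.4188 = 71.9361, so reliability = 0.8675.
Error variance = 82.9188 − 71.9361 = 10.9827; SEM = √10.9827 = 3.31.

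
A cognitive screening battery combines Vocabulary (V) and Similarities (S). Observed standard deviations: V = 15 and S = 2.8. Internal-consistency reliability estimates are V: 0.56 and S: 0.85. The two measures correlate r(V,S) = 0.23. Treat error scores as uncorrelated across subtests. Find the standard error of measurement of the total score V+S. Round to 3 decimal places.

10.009

Var(total) = 232.84 + 19.32 = 252.16.
True-score variance = 132.664 + 19.32 = 151.984, so reliability = 0.6027.
Error variance = 252.16 − 151.984 = 100.176; SEM = √100.176 = 10.009.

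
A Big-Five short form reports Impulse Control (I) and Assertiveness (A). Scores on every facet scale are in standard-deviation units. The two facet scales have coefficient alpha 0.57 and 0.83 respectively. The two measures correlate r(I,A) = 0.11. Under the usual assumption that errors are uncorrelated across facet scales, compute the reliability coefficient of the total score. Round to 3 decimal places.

Var(I+A) = 2 + 2·[0.11] = 2 + 0.22 = 2.22.
Because errors are independent across components, Cov(Tᵢ,Tⱼ) = Cov(Xᵢ,Xⱼ); the off-diagonal part of the true-score variance is the same as above.
True-score variance = [0.57 + 0.83] + 0.22 = 1.4 + 0.22 = 1.62.
Reliability = 1.62 / 2.22 = 0.730.

0.730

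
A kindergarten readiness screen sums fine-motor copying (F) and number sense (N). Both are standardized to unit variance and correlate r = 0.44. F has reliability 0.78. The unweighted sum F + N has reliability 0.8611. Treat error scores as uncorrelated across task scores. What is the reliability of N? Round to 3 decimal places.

0.820

Var(F+N) = 2 + 2·0.44 = 2.880.
True-score variance = ρ_F + ρ_N + 2·0.44, so 0.8611 = (0.78 + ρ_N + 0.88) / 2.880.
ρ_N = 0.8611·2.880 − 0.78 − 0.88 = 0.820.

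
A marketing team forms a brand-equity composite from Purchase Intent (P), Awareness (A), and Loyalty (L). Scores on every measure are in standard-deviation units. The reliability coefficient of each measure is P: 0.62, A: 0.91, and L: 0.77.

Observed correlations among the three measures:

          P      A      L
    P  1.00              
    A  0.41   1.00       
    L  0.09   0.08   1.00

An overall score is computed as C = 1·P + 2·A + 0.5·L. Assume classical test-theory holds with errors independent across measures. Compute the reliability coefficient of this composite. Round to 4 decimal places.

Var(C) = 1 + 2² + 0.5² + 2·[2·0.41 + 0.5·0.09 + 0.08] = 5.25 + 1.89 = 7.14.
Under uncorrelated errors the observed covariances equal the true-score covariances, so only the own-variance terms attenuate.
True-score variance = [0.62 + 2²·0.91 + 0.5²·0.77] + 1.89 = 4.4525 + 1.89 = 6.3425.
Reliability = 6.3425 / 7.14 = 0.8883.

0.8883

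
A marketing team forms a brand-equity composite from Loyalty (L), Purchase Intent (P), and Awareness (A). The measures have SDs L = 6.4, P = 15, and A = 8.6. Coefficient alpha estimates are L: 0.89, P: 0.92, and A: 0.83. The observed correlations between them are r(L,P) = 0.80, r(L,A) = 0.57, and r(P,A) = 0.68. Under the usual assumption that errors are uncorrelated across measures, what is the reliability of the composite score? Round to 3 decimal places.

0.952

Var(L+P+A) = 6.4² + 15² + 8.6² + 2·[6.4·15·0.80 + 6.4·8.6·0.57 + 15·8.6·0.68] = 339.92 + 391.786 = 731.706.
With uncorrelated errors the cross-covariances are all true-score covariance, so they carry over unchanged; only the diagonal terms shrink to ρᵢσᵢ².
True-score variance = [6.4²·0.89 + 15²·0.92 + 8.6²·0.83] + 391.786 = 304.841 + 391.786 = 696.627.
Reliability = 696.627 / 731.706 = 0.952.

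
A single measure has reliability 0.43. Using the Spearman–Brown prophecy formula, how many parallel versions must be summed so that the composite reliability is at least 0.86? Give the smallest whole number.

k ≥ ρ*(1−ρ₁)/(ρ₁(1−ρ*)) = 0.86·0.57 / (0.43·0.14) = 8.143.
Smallest integer k = 9.

9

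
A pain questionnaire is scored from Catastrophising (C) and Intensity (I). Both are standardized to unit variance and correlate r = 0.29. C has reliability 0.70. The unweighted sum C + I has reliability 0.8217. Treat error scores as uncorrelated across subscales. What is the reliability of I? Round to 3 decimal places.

0.840

Var(C+I) = 2 + 2·0.29 = 2.580.
True-score variance = ρ_C + ρ_I + 2·0.29, so 0.8217 = (0.70 + ρ_I + 0.58) / 2.580.
ρ_I = 0.8217·2.580 − 0.70 − 0.58 = 0.840.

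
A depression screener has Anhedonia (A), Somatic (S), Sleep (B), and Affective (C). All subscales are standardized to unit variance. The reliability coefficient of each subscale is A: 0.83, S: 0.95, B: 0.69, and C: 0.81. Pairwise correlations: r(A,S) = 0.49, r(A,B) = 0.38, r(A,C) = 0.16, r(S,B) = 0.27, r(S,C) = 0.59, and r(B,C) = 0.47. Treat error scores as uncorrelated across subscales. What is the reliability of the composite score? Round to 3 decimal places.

0.917

Var(A+S+B+C) = 4 + 2·[0.49 + 0.38 + 0.16 + 0.27 + 0.59 + 0.47] = 4 + 4.72 = 8.72.
Under uncorrelated errors the observed covariances equal the true-score covariances, so only the own-variance terms attenuate.
True-score variance = [0.83 + 0.95 + 0.69 + 0.81] + 4.72 = 3.28 + 4.72 = 8.
Reliability = 8 / 8.72 = 0.917.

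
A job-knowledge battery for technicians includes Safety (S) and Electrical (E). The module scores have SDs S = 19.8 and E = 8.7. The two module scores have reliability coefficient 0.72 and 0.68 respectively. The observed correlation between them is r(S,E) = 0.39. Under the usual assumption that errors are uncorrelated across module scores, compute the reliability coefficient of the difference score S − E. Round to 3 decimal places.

Var(S−E) = 19.8² + 8.7² − 2·19.8·8.7·0.39 = 467.73 − 134.363 = 333.367.
Under uncorrelated errors the observed covariances equal the true-score covariances, so only the own-variance terms attenuate.
True-score variance = [19.8²·0.72 + 8.7²·0.68] − 134.363 = 333.738 − 134.363 = 199.375.
Reliability = 199.375 / 333.367 = 0.598.

0.598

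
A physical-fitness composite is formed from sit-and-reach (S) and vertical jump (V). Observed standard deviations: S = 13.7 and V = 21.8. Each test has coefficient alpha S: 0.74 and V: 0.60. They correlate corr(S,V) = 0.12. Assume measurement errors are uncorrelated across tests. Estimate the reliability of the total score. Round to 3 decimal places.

0.675

Var(S+V) = 13.7² + 21.8² + 2·[13.7·21.8·0.12] = 662.93 + 71.6784 = 734.608.
Under uncorrelated errors the observed covariances equal the true-score covariances, so only the own-variance terms attenuate.
True-score variance = [13.7²·0.74 + 21.8²·0.60] + 71.6784 = 424.035 + 71.6784 = 495.713.
Reliability = 495.713 / 734.608 = 0.675.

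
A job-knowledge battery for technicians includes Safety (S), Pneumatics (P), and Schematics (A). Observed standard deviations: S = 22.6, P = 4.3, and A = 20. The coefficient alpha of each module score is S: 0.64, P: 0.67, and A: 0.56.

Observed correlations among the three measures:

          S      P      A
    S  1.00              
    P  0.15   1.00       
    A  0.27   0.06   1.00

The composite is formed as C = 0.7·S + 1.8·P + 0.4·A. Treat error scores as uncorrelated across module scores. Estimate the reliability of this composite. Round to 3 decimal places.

0.716

Var(C) = 0.7²·22.6² + 1.8²·4.3² + 0.4²·20² + 2·[1.26·22.6·4.3·0.15 + 0.28·22.6·20·0.27 + 0.72·4.3·20·0.06] = 374.18 + 112.507 = 486.687.
Because errors are independent across components, Cov(Tᵢ,Tⱼ) = Cov(Xᵢ,Xⱼ); the off-diagonal part of the true-score variance is the same as above.
True-score variance = [0.7²·22.6²·0.64 + 1.8²·4.3²·0.67 + 0.4²·20²·0.56] + 112.507 = 236.152 + 112.507 = 348.659.
Reliability = 348.659 / 486.687 = 0.716.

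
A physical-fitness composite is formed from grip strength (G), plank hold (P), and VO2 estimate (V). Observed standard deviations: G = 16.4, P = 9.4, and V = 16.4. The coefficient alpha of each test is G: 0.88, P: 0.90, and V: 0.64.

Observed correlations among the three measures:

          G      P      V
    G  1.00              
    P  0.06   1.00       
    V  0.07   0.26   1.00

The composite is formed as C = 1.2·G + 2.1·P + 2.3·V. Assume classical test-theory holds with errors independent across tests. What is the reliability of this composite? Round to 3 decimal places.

Var(C) = 1.2²·16.4² + 2.1²·9.4² + 2.3²·16.4² + 2·[2.52·16.4·9.4·0.06 + 2.76·16.4·16.4·0.07 + 4.83·9.4·16.4·0.26] = 2199.77 + 537.732 = 2737.5.
Under uncorrelated errors the observed covariances equal the true-score covariances, so only the own-variance terms attenuate.
True-score variance = [1.2²·16.4²·0.88 + 2.1²·9.4²·0.90 + 2.3²·16.4²·0.64] + 537.732 = 1602.12 + 537.732 = 2139.85.
Reliability = 2139.85 / 2737.5 = 0.782.

0.782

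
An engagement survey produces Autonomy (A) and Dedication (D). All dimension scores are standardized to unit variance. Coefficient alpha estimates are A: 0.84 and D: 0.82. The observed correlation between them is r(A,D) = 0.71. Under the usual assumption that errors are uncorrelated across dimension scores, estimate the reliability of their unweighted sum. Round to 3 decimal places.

Var(A+D) = 2 + 2·[0.71] = 2 + 1.42 = 3.42.
With uncorrelated errors the cross-covariances are all true-score covariance, so they carry over unchanged; only the diagonal terms shrink to ρᵢσᵢ².
True-score variance = [0.84 + 0.82] + 1.42 = 1.66 + 1.42 = 3.08.
Reliability = 3.08 / 3.42 = 0.901.

0.901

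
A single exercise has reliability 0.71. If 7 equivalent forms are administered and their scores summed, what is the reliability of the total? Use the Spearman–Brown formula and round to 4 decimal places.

0.9449

ρ_k = kρ / (1 + (k−1)ρ) = 7·0.71 / (1 + 6·0.71) = 4.970 / 5.260 = 0.9449.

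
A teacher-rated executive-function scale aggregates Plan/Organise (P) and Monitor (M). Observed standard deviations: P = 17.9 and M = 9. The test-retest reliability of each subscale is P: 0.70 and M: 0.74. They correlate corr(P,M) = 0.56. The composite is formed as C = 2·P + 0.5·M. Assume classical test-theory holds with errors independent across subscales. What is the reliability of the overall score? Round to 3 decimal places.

0.737

Var(C) = 2²·17.9² + 0.5²·9² + 2·[17.9·9·0.56] = 1301.89 + 180.432 = 1482.32.
With uncorrelated errors the cross-covariances are all true-score covariance, so they carry over unchanged; only the diagonal terms shrink to ρᵢσᵢ².
True-score variance = [2²·17.9²·0.70 + 0.5²·9²·0.74] + 180.432 = 912.133 + 180.432 = 1092.56.
Reliability = 1092.56 / 1482.32 = 0.737.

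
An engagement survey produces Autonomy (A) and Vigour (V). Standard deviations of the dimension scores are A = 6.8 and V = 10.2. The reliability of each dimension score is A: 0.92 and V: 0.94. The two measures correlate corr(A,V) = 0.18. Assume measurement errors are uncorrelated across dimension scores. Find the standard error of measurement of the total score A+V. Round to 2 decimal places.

Var(total) = 150.28 + 24.9696 = 175.25.
True-score variance = 140.338 + 24.9696 = 165.308, so reliability = 0.9433.
Error variance = 175.25 − 165.308 = 9.9416; SEM = √9.9416 = 3.15.

3.15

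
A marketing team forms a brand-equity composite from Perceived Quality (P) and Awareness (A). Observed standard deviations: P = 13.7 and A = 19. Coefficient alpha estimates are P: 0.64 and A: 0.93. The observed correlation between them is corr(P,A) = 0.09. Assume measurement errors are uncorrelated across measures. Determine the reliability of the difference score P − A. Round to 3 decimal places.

0.815

Var(P−A) = 13.7² + 19² − 2·13.7·19·0.09 = 548.69 − 46.854 = 501.836.
Because errors are independent across components, Cov(Tᵢ,Tⱼ) = Cov(Xᵢ,Xⱼ); the off-diagonal part of the true-score variance is the same as above.
True-score variance = [13.7²·0.64 + 19²·0.93] − 46.854 = 455.852 − 46.854 = 408.998.
Reliability = 408.998 / 501.836 = 0.815.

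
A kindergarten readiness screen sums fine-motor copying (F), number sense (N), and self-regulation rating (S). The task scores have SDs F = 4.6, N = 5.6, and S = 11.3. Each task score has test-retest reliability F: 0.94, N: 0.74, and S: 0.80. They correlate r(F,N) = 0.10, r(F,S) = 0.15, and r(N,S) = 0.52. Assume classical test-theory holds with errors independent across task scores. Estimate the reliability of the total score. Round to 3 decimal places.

Var(F+N+S) = 4.6² + 5.6² + 11.3² + 2·[4.6·5.6·0.10 + 4.6·11.3·0.15 + 5.6·11.3·0.52] = 180.21 + 86.5572 = 266.767.
With uncorrelated errors the cross-covariances are all true-score covariance, so they carry over unchanged; only the diagonal terms shrink to ρᵢσᵢ².
True-score variance = [4.6²·0.94 + 5.6²·0.74 + 11.3²·0.80] + 86.5572 = 145.249 + 86.5572 = 231.806.
Reliability = 231.806 / 266.767 = 0.869.

0.869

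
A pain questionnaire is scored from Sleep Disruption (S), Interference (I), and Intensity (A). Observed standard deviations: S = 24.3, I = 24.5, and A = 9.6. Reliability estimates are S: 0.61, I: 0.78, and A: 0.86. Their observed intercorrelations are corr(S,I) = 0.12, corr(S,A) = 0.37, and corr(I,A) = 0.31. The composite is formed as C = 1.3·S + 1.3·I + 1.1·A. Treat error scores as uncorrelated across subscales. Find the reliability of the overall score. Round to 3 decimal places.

Var(C) = 1.3²·24.3² + 1.3²·24.5² + 1.1²·9.6² + 2·[1.69·24.3·24.5·0.12 + 1.43·24.3·9.6·0.37 + 1.43·24.5·9.6·0.31] = 2123.86 + 696.859 = 2820.72.
Under uncorrelated errors the observed covariances equal the true-score covariances, so only the own-variance terms attenuate.
True-score variance = [1.3²·24.3²·0.61 + 1.3²·24.5²·0.78 + 1.1²·9.6²·0.86] + 696.859 = 1495.89 + 696.859 = 2192.75.
Reliability = 2192.75 / 2820.72 = 0.777.

0.777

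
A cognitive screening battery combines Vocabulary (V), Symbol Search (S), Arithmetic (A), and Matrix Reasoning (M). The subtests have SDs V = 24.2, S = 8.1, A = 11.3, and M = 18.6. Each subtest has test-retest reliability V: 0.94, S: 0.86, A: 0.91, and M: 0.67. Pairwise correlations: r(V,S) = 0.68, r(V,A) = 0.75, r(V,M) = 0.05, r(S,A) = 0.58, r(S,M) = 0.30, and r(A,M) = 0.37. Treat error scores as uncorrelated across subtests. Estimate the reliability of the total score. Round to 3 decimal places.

0.923

Var(V+S+A+M) = 24.2² + 8.1² + 11.3² + 18.6² + 2·[24.2·8.1·0.68 + 24.2·11.3·0.75 + 24.2·18.6·0.05 + 8.1·11.3·0.58 + 8.1·18.6·0.30 + 11.3·18.6·0.37] = 1124.9 + 1073.89 = 2198.79.
Because errors are independent across components, Cov(Tᵢ,Tⱼ) = Cov(Xᵢ,Xⱼ); the off-diagonal part of the true-score variance is the same as above.
True-score variance = [24.2²·0.94 + 8.1²·0.86 + 11.3²·0.91 + 18.6²·0.67] + 1073.89 = 954.917 + 1073.89 = 2028.81.
Reliability = 2028.81 / 2198.79 = 0.923.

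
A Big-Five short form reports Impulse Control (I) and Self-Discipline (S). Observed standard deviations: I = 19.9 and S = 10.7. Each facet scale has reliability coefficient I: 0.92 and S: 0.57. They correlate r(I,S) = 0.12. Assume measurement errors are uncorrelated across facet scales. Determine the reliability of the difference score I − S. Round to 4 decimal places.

Var(I−S) = 19.9² + 10.7² − 2·19.9·10.7·0.12 = 510.5 − 51.1032 = 459.397.
Under uncorrelated errors the observed covariances equal the true-score covariances, so only the own-variance terms attenuate.
True-score variance = [19.9²·0.92 + 10.7²·0.57] − 51.1032 = 429.588 − 51.1032 = 378.485.
Reliability = 378.485 / 459.397 = 0.8239.

0.8239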